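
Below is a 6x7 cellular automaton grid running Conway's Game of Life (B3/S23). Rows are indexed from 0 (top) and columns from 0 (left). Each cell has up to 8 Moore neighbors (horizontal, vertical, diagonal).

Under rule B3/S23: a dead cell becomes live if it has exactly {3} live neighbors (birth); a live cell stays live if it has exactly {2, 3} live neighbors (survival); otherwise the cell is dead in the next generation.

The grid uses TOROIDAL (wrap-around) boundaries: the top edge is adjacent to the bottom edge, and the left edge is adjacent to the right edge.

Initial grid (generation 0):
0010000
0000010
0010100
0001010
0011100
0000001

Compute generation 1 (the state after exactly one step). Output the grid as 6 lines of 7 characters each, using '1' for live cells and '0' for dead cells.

Answer: 0000000
0001000
0001110
0000010
0011110
0010000

Derivation:
Simulating step by step:
Generation 0 (given above): 10 live cells
Generation 1: 10 live cells
(generation 1 grid is the final answer)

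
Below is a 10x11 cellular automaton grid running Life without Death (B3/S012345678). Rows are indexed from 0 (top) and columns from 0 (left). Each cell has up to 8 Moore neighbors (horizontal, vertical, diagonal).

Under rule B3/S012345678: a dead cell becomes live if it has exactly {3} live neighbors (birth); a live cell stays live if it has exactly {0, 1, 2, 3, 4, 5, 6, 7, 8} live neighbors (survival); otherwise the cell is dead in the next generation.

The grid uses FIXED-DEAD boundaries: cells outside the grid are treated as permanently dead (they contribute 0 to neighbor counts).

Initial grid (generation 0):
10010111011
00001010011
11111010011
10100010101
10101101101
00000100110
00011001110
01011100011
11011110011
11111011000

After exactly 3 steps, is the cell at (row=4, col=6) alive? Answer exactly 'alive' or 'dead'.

Simulating step by step:
Generation 0 (given above): 60 live cells
Generation 1: 72 live cells
10011111111
10001010011
11111010111
10100010101
10111101101
00000100111
00111011110
11011101011
11011111111
11111011000
Generation 2: 75 live cells
10011111111
10001010011
11111010111
10100010101
10111101101
01000100111
01111011110
11011101011
11011111111
11111011010
Generation 3: 77 live cells
10011111111
10001010011
11111010111
10100010101
10111101101
11000100111
01111011110
11011101011
11011111111
11111011011

Cell (4,6) at generation 3: 0 -> dead

Answer: dead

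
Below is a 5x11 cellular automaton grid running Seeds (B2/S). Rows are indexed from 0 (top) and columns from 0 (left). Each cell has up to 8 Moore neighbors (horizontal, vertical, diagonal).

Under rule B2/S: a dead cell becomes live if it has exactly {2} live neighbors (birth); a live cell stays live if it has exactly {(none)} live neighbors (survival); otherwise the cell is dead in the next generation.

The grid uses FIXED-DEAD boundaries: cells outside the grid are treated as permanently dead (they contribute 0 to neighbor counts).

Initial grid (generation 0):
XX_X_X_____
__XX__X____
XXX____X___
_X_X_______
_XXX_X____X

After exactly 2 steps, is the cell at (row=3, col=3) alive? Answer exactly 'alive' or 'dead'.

Answer: dead

Derivation:
Simulating step by step:
Generation 0 (given above): 18 live cells
Generation 1: 7 live cells
______X____
_____X_X___
____X_X____
______X____
X__________
Generation 2: 4 live cells
_____X_X___
____X______
___________
_______X___
___________

Cell (3,3) at generation 2: 0 -> dead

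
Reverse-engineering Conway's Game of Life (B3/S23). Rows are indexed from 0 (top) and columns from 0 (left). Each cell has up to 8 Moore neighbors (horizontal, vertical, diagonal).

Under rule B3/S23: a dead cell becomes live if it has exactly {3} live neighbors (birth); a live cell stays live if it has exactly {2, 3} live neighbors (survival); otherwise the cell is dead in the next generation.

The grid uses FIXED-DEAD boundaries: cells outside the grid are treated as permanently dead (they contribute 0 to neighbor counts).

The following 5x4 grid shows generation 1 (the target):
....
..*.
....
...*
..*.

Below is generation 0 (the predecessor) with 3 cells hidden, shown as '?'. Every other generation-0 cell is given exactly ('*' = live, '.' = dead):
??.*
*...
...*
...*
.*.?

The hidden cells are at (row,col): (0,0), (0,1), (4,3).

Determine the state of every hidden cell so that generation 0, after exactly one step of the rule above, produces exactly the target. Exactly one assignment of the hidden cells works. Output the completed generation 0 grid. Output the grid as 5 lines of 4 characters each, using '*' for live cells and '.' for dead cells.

Hidden generation-0 cells (in order): (0,0), (0,1), (4,3).
A hidden cell only influences target cells in its own 3x3 neighborhood. Try each of the 2^3 = 8 assignments, step the completed generation 0 forward once under B3/S23, and compare with the target:
  (0,0)=. (0,1)=. (4,3)=. -> step gives (1,2)='.' but target has '*' -> reject
  (0,0)=. (0,1)=. (4,3)=* -> step gives (1,2)='.' but target has '*' -> reject
  (0,0)=. (0,1)=* (4,3)=. -> step gives (3,2)='*' but target has '.' -> reject
  (0,0)=. (0,1)=* (4,3)=* -> step reproduces the target at every cell -> ACCEPT
  (0,0)=* (0,1)=. (4,3)=. -> step gives (1,2)='.' but target has '*' -> reject
  (0,0)=* (0,1)=. (4,3)=* -> step gives (1,2)='.' but target has '*' -> reject
  (0,0)=* (0,1)=* (4,3)=. -> step gives (0,0)='*' but target has '.' -> reject
  (0,0)=* (0,1)=* (4,3)=* -> step gives (0,0)='*' but target has '.' -> reject
Unique solution: (0,0)=dead, (0,1)=live, (4,3)=live.
Check: live-neighbor counts of every cell in the completed generation 0:
2120
1232
1121
1142
1031
Applying B3/S23 to generation 0 with these counts gives:
....
..*.
....
...*
..*.
which matches the target exactly.

Answer: .*.*
*...
...*
...*
.*.*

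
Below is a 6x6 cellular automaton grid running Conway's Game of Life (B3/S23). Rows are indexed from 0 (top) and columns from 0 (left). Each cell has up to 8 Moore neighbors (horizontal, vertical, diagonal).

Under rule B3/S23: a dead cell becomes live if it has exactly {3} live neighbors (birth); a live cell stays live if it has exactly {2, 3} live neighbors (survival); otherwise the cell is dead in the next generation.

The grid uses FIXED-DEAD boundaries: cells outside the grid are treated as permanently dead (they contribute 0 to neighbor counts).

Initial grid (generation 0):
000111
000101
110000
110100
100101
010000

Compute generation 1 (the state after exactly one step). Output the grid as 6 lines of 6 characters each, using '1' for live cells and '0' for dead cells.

Answer: 000101
001101
110010
000010
100010
000000

Derivation:
Simulating step by step:
Generation 0 (given above): 14 live cells
Generation 1: 11 live cells
(generation 1 grid is the final answer)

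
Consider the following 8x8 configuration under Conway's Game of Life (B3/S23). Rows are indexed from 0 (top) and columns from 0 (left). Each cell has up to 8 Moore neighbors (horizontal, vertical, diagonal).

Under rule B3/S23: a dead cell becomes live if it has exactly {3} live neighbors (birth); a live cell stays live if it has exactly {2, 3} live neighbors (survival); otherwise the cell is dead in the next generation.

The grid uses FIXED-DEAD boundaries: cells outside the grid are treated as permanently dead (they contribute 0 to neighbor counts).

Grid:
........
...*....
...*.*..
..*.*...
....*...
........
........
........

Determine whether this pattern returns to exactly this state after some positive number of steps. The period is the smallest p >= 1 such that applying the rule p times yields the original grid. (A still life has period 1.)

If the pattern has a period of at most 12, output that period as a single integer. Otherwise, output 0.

Answer: 2

Derivation:
Simulating and comparing each generation to the original:
Gen 0 (original, given above): 6 live cells
Gen 1: 6 live cells, differs from original
Gen 2: 6 live cells, MATCHES original -> period = 2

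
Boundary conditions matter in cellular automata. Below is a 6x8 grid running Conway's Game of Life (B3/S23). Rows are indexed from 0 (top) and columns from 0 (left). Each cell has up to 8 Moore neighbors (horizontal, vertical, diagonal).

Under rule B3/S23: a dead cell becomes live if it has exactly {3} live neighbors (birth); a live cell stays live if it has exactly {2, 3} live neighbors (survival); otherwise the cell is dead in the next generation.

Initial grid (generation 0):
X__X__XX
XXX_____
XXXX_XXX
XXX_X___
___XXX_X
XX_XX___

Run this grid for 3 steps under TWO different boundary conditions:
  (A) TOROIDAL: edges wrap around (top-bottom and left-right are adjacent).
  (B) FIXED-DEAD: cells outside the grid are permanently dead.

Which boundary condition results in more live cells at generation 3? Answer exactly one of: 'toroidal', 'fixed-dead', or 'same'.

Answer: toroidal

Derivation:
Under TOROIDAL boundary, generation 3:
___XXX__
___X__X_
________
_____X__
________
___XXX__
Population = 9

Under FIXED-DEAD boundary, generation 3:
________
___XX___
____X___
___XX___
___XX___
_____X__
Population = 8

Comparison: toroidal=9, fixed-dead=8 -> toroidal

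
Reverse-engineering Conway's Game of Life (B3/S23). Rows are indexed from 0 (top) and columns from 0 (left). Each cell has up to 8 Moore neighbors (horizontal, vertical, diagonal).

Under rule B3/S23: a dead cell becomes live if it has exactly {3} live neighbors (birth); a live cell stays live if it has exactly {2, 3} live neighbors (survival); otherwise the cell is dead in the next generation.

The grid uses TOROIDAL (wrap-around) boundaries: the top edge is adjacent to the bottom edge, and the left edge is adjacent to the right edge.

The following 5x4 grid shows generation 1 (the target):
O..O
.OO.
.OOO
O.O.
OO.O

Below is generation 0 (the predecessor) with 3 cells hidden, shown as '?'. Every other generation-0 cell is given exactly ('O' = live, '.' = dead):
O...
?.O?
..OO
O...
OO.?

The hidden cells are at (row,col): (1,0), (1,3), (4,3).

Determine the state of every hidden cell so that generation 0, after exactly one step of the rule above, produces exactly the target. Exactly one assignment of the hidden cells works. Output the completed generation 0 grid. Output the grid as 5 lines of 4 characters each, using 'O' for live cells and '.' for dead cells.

Hidden generation-0 cells (in order): (1,0), (1,3), (4,3).
A hidden cell only influences target cells in its own 3x3 neighborhood. Try each of the 2^3 = 8 assignments, step the completed generation 0 forward once under B3/S23, and compare with the target:
  (1,0)=. (1,3)=. (4,3)=. -> step reproduces the target at every cell -> ACCEPT
  (1,0)=. (1,3)=. (4,3)=O -> step gives (0,2)='O' but target has '.' -> reject
  (1,0)=. (1,3)=O (4,3)=. -> step gives (0,2)='O' but target has '.' -> reject
  (1,0)=. (1,3)=O (4,3)=O -> step gives (0,0)='.' but target has 'O' -> reject
  (1,0)=O (1,3)=. (4,3)=. -> step gives (0,3)='.' but target has 'O' -> reject
  (1,0)=O (1,3)=. (4,3)=O -> step gives (0,0)='.' but target has 'O' -> reject
  (1,0)=O (1,3)=O (4,3)=. -> step gives (0,0)='.' but target has 'O' -> reject
  (1,0)=O (1,3)=O (4,3)=O -> step gives (0,0)='.' but target has 'O' -> reject
Unique solution: (1,0)=dead, (1,3)=dead, (4,3)=dead.
Check: live-neighbor counts of every cell in the completed generation 0:
2423
2324
2323
3434
3313
Applying B3/S23 to generation 0 with these counts gives:
O..O
.OO.
.OOO
O.O.
OO.O
which matches the target exactly.

Answer: O...
..O.
..OO
O...
OO..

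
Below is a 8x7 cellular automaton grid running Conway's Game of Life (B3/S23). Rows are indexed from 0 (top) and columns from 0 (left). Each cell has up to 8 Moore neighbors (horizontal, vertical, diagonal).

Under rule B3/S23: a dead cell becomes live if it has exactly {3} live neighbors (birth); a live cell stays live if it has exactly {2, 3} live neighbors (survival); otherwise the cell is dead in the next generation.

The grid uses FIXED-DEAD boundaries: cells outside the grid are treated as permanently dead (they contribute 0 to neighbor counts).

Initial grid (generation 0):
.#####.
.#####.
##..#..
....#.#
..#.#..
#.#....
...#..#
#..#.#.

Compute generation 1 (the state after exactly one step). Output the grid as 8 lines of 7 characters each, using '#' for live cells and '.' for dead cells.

Simulating step by step:
Generation 0 (given above): 24 live cells
Generation 1: 15 live cells
(generation 1 grid is the final answer)

Answer: .#...#.
.......
##.....
.#..#..
.#...#.
.##....
.####..
....#..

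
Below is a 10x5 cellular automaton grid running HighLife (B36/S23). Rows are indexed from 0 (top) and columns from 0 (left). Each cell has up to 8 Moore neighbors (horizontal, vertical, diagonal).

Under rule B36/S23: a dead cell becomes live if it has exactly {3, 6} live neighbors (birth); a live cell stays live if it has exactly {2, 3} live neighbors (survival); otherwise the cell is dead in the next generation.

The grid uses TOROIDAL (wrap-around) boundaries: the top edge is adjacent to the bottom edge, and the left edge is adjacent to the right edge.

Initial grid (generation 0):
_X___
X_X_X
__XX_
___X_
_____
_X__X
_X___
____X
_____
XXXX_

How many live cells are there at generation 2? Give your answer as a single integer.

Simulating step by step:
Generation 0 (given above): 15 live cells
Generation 1: 16 live cells
_____
X_X_X
_XX__
__XX_
_____
X____
_____
_____
XXXXX
XXX__
Generation 2: 18 live cells
__XXX
X_XX_
X___X
_XXX_
_____
_____
_____
XXXXX
___XX
_____
Population at generation 2: 18

Answer: 18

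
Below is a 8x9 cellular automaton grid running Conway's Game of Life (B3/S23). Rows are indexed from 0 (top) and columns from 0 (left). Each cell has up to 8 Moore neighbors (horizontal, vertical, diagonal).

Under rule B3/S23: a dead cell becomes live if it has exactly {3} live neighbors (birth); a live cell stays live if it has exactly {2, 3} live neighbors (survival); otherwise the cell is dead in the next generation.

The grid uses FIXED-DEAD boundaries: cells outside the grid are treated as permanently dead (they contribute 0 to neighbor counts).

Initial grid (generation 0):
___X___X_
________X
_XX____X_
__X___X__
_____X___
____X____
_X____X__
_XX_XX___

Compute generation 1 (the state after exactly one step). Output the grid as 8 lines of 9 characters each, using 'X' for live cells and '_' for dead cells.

Simulating step by step:
Generation 0 (given above): 16 live cells
Generation 1: 18 live cells
(generation 1 grid is the final answer)

Answer: _________
__X____XX
_XX____X_
_XX___X__
_____X___
_____X___
_XXXX____
_XX__X___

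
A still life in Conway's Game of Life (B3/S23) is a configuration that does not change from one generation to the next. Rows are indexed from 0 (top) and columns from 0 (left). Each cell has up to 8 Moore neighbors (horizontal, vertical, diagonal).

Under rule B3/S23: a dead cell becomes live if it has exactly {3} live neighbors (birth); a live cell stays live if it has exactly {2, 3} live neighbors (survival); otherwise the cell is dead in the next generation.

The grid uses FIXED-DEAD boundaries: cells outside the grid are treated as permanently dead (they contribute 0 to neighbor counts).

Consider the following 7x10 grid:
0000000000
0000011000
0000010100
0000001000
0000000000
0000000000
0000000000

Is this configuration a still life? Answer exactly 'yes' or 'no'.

Compute generation 1 and compare to generation 0 (given above):
Generation 1:
0000000000
0000011000
0000010100
0000001000
0000000000
0000000000
0000000000
The grids are IDENTICAL -> still life.

Answer: yes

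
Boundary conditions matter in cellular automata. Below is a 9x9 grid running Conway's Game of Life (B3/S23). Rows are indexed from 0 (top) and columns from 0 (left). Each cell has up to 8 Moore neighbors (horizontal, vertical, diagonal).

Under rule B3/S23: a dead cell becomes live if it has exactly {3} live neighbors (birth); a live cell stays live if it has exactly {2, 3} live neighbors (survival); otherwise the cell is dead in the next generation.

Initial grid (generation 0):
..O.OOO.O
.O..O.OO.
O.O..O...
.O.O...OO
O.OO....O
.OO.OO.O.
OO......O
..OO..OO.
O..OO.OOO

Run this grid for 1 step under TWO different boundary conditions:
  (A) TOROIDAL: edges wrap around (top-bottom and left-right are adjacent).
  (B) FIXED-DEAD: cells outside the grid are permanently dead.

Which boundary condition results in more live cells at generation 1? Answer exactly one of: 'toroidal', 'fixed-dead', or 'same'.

Under TOROIDAL boundary, generation 1:
.OO......
OOO.O..OO
O.OOOO...
...OO..O.
......O..
....O..O.
O...OO..O
..OOOOO..
OO.......
Population = 30

Under FIXED-DEAD boundary, generation 1:
...OO.O..
.OO.O..O.
O.OOOO..O
O..OO..OO
O.....O.O
....O..OO
O...OO..O
O.OOOOO..
..OOOOO.O
Population = 40

Comparison: toroidal=30, fixed-dead=40 -> fixed-dead

Answer: fixed-dead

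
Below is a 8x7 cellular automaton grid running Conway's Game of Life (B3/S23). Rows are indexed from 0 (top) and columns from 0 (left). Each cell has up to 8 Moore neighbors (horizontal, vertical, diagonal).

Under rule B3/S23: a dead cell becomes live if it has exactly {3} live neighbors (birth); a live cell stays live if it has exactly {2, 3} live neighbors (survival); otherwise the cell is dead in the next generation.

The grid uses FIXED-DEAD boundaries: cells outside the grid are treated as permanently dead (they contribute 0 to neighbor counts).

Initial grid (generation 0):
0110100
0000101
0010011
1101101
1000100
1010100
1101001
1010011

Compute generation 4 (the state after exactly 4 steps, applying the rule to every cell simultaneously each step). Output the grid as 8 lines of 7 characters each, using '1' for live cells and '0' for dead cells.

Simulating step by step:
Generation 0 (given above): 26 live cells
Generation 1: 30 live cells
0001010
0110101
0110001
1111101
1010100
1010110
1001101
1010011
Generation 2: 22 live cells
0011110
0100101
0000101
1000100
1000000
1010000
1010001
0101111
Generation 3: 21 live cells
0011110
0010001
0001100
0000010
1000000
1000000
1010101
0111111
Generation 4: 18 live cells
(generation 4 grid is the final answer)

Answer: 0011110
0010000
0001110
0000100
0000000
1000000
1010101
0110101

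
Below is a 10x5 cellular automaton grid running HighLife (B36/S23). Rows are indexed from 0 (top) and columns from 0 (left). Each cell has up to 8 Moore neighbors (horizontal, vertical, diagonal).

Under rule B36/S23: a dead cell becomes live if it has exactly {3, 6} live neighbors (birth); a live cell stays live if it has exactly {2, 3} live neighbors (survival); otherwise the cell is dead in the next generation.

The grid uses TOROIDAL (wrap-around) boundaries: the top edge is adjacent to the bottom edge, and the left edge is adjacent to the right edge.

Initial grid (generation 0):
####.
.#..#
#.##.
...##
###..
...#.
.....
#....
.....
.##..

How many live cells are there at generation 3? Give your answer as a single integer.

Answer: 10

Derivation:
Simulating step by step:
Generation 0 (given above): 18 live cells
Generation 1: 14 live cells
...##
..#..
###..
.....
###..
.##..
.....
.....
.#...
#..#.
Generation 2: 16 live cells
..###
#.#.#
.##..
.#...
#.#..
#.#..
.....
.....
.....
#.##.
Generation 3: 10 live cells
.....
#..##
..##.
#....
#.#..
.....
.....
.....
.....
.##..
Population at generation 3: 10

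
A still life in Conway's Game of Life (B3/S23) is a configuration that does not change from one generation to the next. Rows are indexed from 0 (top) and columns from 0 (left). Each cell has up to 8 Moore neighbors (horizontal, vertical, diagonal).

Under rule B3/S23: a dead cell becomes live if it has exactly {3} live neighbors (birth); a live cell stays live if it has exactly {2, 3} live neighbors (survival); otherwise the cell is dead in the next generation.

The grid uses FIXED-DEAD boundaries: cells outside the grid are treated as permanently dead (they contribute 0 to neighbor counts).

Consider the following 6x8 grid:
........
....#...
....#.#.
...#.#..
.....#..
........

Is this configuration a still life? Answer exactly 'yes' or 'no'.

Compute generation 1 and compare to generation 0 (given above):
Generation 1:
........
.....#..
...##...
.....##.
....#...
........
Cell (1,4) differs: gen0=1 vs gen1=0 -> NOT a still life.

Answer: no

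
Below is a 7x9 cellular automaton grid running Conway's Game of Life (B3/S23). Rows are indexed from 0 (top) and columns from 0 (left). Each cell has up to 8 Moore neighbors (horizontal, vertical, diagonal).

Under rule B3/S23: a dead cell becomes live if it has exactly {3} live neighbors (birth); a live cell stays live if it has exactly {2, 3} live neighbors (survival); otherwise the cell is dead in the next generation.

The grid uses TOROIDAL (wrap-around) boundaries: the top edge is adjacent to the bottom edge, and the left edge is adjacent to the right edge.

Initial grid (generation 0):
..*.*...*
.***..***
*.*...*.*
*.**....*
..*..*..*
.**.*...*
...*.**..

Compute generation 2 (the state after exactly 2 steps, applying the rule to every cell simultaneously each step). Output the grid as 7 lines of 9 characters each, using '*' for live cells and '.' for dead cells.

Simulating step by step:
Generation 0 (given above): 27 live cells
Generation 1: 22 live cells
**..*...*
.....**..
......*..
..**.....
....*..**
***.*.**.
**...*.*.
Generation 2: 25 live cells
(generation 2 grid is the final answer)

Answer: .*..*..**
*....***.
.....**..
...*...*.
*...*****
..***....
...***.*.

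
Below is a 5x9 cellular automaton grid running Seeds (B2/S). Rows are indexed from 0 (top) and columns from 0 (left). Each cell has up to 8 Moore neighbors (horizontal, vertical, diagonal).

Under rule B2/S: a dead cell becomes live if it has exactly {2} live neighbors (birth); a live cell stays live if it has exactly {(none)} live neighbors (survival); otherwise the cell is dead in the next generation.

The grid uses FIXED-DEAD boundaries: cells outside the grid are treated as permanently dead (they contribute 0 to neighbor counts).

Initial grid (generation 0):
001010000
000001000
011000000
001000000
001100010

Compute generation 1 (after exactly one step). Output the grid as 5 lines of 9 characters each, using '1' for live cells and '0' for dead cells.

Answer: 000101000
000010000
000100000
000000000
010000000

Derivation:
Simulating step by step:
Generation 0 (given above): 9 live cells
Generation 1: 5 live cells
(generation 1 grid is the final answer)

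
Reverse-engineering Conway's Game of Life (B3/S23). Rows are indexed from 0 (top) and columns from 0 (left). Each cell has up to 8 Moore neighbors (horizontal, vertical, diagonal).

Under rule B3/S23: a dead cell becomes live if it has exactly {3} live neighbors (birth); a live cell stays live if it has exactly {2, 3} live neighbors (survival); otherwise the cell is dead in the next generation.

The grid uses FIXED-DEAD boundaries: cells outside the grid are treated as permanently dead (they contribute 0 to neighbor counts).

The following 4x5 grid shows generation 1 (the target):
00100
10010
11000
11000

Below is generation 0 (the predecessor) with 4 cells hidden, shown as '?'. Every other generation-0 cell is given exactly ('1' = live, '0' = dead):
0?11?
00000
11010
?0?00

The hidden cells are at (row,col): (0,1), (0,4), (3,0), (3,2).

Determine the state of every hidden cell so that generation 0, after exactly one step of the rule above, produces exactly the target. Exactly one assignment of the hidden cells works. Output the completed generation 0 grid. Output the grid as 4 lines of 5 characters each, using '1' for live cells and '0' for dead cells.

Answer: 01110
00000
11010
10000

Derivation:
Hidden generation-0 cells (in order): (0,1), (0,4), (3,0), (3,2).
A hidden cell only influences target cells in its own 3x3 neighborhood. Try each of the 2^4 = 16 assignments, step the completed generation 0 forward once under B3/S23, and compare with the target:
  (0,1)=0 (0,4)=0 (3,0)=0 (3,2)=0 -> step gives (0,2)='0' but target has '1' -> reject
  (0,1)=0 (0,4)=0 (3,0)=0 (3,2)=1 -> step gives (0,2)='0' but target has '1' -> reject
  (0,1)=0 (0,4)=0 (3,0)=1 (3,2)=0 -> step gives (0,2)='0' but target has '1' -> reject
  (0,1)=0 (0,4)=0 (3,0)=1 (3,2)=1 -> step gives (0,2)='0' but target has '1' -> reject
  (0,1)=0 (0,4)=1 (3,0)=0 (3,2)=0 -> step gives (0,2)='0' but target has '1' -> reject
  (0,1)=0 (0,4)=1 (3,0)=0 (3,2)=1 -> step gives (0,2)='0' but target has '1' -> reject
  (0,1)=0 (0,4)=1 (3,0)=1 (3,2)=0 -> step gives (0,2)='0' but target has '1' -> reject
  (0,1)=0 (0,4)=1 (3,0)=1 (3,2)=1 -> step gives (0,2)='0' but target has '1' -> reject
  (0,1)=1 (0,4)=0 (3,0)=0 (3,2)=0 -> step gives (2,0)='0' but target has '1' -> reject
  (0,1)=1 (0,4)=0 (3,0)=0 (3,2)=1 -> step gives (2,0)='0' but target has '1' -> reject
  (0,1)=1 (0,4)=0 (3,0)=1 (3,2)=0 -> step reproduces the target at every cell -> ACCEPT
  (0,1)=1 (0,4)=0 (3,0)=1 (3,2)=1 -> step gives (2,2)='1' but target has '0' -> reject
  (0,1)=1 (0,4)=1 (3,0)=0 (3,2)=0 -> step gives (0,3)='1' but target has '0' -> reject
  (0,1)=1 (0,4)=1 (3,0)=0 (3,2)=1 -> step gives (0,3)='1' but target has '0' -> reject
  (0,1)=1 (0,4)=1 (3,0)=1 (3,2)=0 -> step gives (0,3)='1' but target has '0' -> reject
  (0,1)=1 (0,4)=1 (3,0)=1 (3,2)=1 -> step gives (0,3)='1' but target has '0' -> reject
Unique solution: (0,1)=live, (0,4)=dead, (3,0)=live, (3,2)=dead.
Check: live-neighbor counts of every cell in the completed generation 0:
11211
34532
22201
23211
Applying B3/S23 to generation 0 with these counts gives:
00100
10010
11000
11000
which matches the target exactly.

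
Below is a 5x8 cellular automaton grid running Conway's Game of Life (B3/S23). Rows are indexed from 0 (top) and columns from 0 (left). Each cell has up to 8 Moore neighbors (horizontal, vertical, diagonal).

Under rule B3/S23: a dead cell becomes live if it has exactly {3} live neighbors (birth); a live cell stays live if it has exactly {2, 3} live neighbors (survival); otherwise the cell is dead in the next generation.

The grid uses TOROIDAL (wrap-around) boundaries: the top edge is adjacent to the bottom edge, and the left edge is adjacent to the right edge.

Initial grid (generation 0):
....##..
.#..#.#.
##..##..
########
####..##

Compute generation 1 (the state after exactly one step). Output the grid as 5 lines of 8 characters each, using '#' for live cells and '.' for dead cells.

Simulating step by step:
Generation 0 (given above): 23 live cells
Generation 1: 5 live cells
(generation 1 grid is the final answer)

Answer: ....#...
##.#..#.
........
........
........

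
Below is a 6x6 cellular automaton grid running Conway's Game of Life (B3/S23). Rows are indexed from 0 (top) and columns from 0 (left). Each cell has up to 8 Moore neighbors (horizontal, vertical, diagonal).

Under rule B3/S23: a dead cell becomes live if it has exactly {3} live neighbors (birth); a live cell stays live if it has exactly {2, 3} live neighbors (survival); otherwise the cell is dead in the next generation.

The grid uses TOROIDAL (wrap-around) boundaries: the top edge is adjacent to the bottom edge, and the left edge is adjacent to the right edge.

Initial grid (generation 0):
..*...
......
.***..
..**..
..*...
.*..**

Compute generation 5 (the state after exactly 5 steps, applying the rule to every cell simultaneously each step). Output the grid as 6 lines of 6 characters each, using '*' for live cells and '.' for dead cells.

Simulating step by step:
Generation 0 (given above): 10 live cells
Generation 1: 10 live cells
......
.*.*..
.*.*..
......
.**.*.
.***..
Generation 2: 7 live cells
.*.*..
......
......
.*.*..
.*....
.*.*..
Generation 3: 5 live cells
......
......
......
..*...
**....
**....
Generation 4: 5 live cells
......
......
......
.*....
*.*...
**....
Generation 5: 5 live cells
(generation 5 grid is the final answer)

Answer: ......
......
......
.*....
*.*...
**....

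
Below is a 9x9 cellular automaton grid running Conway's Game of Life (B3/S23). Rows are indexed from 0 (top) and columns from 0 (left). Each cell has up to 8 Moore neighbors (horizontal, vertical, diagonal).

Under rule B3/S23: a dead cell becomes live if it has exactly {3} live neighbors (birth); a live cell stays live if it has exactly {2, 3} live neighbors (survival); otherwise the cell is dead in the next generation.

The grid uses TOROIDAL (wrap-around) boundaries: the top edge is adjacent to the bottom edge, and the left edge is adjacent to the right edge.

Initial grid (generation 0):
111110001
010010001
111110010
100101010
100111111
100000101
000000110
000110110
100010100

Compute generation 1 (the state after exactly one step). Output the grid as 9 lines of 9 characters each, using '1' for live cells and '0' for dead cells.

Simulating step by step:
Generation 0 (given above): 38 live cells
Generation 1: 18 live cells
(generation 1 grid is the final answer)

Answer: 001010011
000001010
000001110
000000000
010100000
100010000
000000000
000110001
100000100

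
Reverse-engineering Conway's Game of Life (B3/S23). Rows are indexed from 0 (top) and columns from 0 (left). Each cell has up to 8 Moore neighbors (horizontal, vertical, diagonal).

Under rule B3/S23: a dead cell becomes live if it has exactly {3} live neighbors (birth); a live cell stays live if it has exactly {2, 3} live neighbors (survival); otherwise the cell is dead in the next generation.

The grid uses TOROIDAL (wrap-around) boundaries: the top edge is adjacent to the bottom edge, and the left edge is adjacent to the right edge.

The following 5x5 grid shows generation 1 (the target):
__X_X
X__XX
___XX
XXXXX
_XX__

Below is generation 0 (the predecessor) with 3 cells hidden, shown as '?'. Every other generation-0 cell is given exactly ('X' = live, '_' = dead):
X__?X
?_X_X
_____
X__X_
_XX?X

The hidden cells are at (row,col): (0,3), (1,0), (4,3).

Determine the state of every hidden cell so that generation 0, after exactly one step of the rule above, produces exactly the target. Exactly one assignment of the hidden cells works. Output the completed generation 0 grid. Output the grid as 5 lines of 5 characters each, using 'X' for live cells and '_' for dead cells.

Hidden generation-0 cells (in order): (0,3), (1,0), (4,3).
A hidden cell only influences target cells in its own 3x3 neighborhood. Try each of the 2^3 = 8 assignments, step the completed generation 0 forward once under B3/S23, and compare with the target:
  (0,3)=_ (1,0)=_ (4,3)=_ -> step reproduces the target at every cell -> ACCEPT
  (0,3)=_ (1,0)=_ (4,3)=X -> step gives (0,2)='_' but target has 'X' -> reject
  (0,3)=_ (1,0)=X (4,3)=_ -> step gives (0,4)='_' but target has 'X' -> reject
  (0,3)=_ (1,0)=X (4,3)=X -> step gives (0,2)='_' but target has 'X' -> reject
  (0,3)=X (1,0)=_ (4,3)=_ -> step gives (0,2)='_' but target has 'X' -> reject
  (0,3)=X (1,0)=_ (4,3)=X -> step gives (0,2)='_' but target has 'X' -> reject
  (0,3)=X (1,0)=X (4,3)=_ -> step gives (0,2)='_' but target has 'X' -> reject
  (0,3)=X (1,0)=X (4,3)=X -> step gives (0,2)='_' but target has 'X' -> reject
Unique solution: (0,3)=dead, (1,0)=dead, (4,3)=dead.
Check: live-neighbor counts of every cell in the completed generation 0:
44353
32032
22233
23323
53244
Applying B3/S23 to generation 0 with these counts gives:
__X_X
X__XX
___XX
XXXXX
_XX__
which matches the target exactly.

Answer: X___X
__X_X
_____
X__X_
_XX_X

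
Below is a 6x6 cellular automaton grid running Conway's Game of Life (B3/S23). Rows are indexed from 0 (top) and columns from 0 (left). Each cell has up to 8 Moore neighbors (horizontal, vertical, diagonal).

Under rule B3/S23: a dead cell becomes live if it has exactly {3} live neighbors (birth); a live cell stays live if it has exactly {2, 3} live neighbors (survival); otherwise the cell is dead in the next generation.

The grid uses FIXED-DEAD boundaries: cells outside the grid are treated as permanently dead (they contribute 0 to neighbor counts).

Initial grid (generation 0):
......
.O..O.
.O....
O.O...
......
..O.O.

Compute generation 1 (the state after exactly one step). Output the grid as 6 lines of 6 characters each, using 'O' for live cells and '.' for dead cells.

Simulating step by step:
Generation 0 (given above): 7 live cells
Generation 1: 6 live cells
(generation 1 grid is the final answer)

Answer: ......
......
OOO...
.O....
.O.O..
......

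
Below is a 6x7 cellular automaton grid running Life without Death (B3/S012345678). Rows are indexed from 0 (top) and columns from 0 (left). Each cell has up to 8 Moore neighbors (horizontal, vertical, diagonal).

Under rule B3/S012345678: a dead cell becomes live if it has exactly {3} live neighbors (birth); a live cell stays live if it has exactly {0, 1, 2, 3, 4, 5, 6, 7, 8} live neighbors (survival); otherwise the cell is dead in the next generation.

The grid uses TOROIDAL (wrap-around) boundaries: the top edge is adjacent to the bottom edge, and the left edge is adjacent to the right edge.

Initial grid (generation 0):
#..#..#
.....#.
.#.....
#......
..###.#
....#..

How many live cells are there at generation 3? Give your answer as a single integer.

Simulating step by step:
Generation 0 (given above): 11 live cells
Generation 1: 22 live cells
#..####
#....##
.#.....
####...
..#####
#.#.#.#
Generation 2: 25 live cells
#..####
##...##
.#.....
####.##
..#####
#.#.#.#
Generation 3: 28 live cells
#.#####
###..##
.#..#..
####.##
..#####
#.#.#.#
Population at generation 3: 28

Answer: 28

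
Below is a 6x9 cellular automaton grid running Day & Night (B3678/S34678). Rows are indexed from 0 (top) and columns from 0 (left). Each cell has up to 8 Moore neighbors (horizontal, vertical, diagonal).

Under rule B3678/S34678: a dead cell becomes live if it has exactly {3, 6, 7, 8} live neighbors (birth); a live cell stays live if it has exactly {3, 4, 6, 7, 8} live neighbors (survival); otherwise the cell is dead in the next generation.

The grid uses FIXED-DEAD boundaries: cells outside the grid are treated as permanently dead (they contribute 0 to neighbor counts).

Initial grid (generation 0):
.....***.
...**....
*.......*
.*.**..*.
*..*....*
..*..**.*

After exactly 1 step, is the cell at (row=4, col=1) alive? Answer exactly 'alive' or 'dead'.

Answer: alive

Derivation:
Simulating step by step:
Generation 0 (given above): 18 live cells
Generation 1: 13 live cells
....*....
.....***.
..*......
*.*.....*
.*.*.**..
.......*.

Cell (4,1) at generation 1: 1 -> alive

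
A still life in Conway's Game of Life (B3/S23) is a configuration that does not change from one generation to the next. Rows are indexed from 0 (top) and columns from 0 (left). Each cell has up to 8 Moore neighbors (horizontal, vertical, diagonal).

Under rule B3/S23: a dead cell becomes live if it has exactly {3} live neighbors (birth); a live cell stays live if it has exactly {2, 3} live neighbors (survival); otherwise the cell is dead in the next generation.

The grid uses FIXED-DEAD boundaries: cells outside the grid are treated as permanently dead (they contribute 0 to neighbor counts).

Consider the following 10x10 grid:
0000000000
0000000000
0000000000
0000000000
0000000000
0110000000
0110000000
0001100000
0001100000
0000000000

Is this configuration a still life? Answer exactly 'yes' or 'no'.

Compute generation 1 and compare to generation 0 (given above):
Generation 1:
0000000000
0000000000
0000000000
0000000000
0000000000
0110000000
0100000000
0000100000
0001100000
0000000000
Cell (6,2) differs: gen0=1 vs gen1=0 -> NOT a still life.

Answer: no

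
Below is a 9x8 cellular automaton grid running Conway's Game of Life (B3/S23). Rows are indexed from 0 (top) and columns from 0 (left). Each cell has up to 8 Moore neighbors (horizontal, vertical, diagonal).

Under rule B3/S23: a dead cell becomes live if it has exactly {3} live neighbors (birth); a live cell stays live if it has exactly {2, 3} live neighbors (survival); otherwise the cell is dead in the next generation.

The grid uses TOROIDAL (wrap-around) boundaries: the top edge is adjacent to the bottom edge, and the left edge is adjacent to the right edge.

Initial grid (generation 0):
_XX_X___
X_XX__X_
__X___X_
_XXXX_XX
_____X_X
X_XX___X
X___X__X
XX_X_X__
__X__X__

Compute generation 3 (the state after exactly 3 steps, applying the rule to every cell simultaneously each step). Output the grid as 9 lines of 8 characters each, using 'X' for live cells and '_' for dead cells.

Answer: ___XX___
___XX_X_
__X_X_X_
XXX_X_XX
XX___XXX
____XX__
_X__X___
X__X___X
X_______

Derivation:
Simulating step by step:
Generation 0 (given above): 30 live cells
Generation 1: 28 live cells
____XX__
_____X_X
X___X_X_
XXXXX__X
_____X__
_X_XX___
____X_X_
XXXX_XXX
X____X__
Generation 2: 24 live cells
____XX__
_______X
__X_X_X_
XXXXX_XX
_____X__
___XX___
______X_
XXXX____
X_XX____
Generation 3: 27 live cells
(generation 3 grid is the final answer)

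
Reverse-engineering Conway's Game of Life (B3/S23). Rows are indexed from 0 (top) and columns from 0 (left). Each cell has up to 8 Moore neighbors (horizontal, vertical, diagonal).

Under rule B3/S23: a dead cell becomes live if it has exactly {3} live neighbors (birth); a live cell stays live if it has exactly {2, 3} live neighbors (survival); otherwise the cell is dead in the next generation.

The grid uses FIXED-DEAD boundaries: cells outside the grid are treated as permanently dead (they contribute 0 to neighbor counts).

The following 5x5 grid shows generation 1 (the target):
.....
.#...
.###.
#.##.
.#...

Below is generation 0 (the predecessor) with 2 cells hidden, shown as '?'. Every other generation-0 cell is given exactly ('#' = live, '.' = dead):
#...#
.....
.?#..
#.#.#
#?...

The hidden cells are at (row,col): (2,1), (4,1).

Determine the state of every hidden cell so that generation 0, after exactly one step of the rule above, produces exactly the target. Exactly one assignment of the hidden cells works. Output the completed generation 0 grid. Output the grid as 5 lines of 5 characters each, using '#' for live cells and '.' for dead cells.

Hidden generation-0 cells (in order): (2,1), (4,1).
A hidden cell only influences target cells in its own 3x3 neighborhood. Try each of the 2^2 = 4 assignments, step the completed generation 0 forward once under B3/S23, and compare with the target:
  (2,1)=. (4,1)=. -> step gives (1,1)='.' but target has '#' -> reject
  (2,1)=. (4,1)=# -> step gives (1,1)='.' but target has '#' -> reject
  (2,1)=# (4,1)=. -> step reproduces the target at every cell -> ACCEPT
  (2,1)=# (4,1)=# -> step gives (4,0)='#' but target has '.' -> reject
Unique solution: (2,1)=live, (4,1)=dead.
Check: live-neighbor counts of every cell in the completed generation 0:
01010
23221
23231
25230
13121
Applying B3/S23 to generation 0 with these counts gives:
.....
.#...
.###.
#.##.
.#...
which matches the target exactly.

Answer: #...#
.....
.##..
#.#.#
#....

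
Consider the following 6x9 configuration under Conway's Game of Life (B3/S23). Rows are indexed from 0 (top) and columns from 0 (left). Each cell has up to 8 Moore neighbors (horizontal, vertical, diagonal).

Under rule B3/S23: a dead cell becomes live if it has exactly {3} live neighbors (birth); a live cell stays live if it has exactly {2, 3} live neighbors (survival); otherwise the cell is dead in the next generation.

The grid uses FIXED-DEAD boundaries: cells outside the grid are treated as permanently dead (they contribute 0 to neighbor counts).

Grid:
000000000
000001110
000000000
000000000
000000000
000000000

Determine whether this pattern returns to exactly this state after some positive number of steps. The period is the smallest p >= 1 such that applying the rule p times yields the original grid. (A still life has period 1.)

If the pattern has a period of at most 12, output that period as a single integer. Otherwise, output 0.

Answer: 2

Derivation:
Simulating and comparing each generation to the original:
Gen 0 (original, given above): 3 live cells
Gen 1: 3 live cells, differs from original
Gen 2: 3 live cells, MATCHES original -> period = 2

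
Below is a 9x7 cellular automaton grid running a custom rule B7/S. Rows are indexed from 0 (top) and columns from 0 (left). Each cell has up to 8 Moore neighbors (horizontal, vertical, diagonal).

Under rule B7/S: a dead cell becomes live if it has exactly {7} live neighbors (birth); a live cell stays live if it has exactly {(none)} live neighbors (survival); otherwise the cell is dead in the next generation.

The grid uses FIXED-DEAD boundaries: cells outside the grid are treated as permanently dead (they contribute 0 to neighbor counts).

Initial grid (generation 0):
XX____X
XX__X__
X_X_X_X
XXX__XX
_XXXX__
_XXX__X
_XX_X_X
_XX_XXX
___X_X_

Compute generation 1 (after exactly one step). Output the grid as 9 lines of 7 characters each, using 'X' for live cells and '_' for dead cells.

Simulating step by step:
Generation 0 (given above): 34 live cells
Generation 1: 1 live cells
(generation 1 grid is the final answer)

Answer: _______
_______
_X_____
_______
_______
_______
_______
_______
_______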